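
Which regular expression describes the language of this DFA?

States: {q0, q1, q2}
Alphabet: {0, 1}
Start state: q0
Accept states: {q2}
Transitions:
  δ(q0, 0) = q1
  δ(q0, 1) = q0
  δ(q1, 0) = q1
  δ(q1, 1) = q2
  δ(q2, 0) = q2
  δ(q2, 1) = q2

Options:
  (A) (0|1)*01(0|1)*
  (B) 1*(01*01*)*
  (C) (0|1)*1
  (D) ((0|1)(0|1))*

Testing sample strings against the DFA:
  '10011' -> accepted
  '1111' -> rejected
  '010' -> accepted
  '10010' -> accepted
Checking each option for a counterexample:
  (A) (0|1)*01(0|1)*: agrees with the DFA on all strings of length ≤ 4
  (B) 1*(01*01*)*: ε is rejected by the DFA but matches the regex → eliminated
  (C) (0|1)*1: '1' is rejected by the DFA but matches the regex → eliminated
  (D) ((0|1)(0|1))*: ε is rejected by the DFA but matches the regex → eliminated
Only (A) (0|1)*01(0|1)* is consistent with the DFA.

Final answer: (A) (0|1)*01(0|1)*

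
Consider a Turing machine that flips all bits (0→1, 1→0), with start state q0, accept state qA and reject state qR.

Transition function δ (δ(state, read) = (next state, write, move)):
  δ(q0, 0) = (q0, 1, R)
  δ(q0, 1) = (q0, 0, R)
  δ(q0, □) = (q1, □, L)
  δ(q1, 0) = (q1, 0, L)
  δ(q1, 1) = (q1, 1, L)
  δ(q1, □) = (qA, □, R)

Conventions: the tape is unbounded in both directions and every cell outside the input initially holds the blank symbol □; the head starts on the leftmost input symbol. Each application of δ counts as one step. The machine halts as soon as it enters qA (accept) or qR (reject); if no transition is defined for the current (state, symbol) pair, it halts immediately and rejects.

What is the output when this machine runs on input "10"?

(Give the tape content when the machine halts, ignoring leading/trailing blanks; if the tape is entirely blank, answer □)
Step 0: [q0]10 (head at position 0)
Step 1: δ(q0, 1) = (q0, 0, R)  ⊢  0[q0]0 (head at position 1)
Step 2: δ(q0, 0) = (q0, 1, R)  ⊢  01[q0]□ (head at position 2)
Step 3: δ(q0, □) = (q1, □, L)  ⊢  0[q1]1□ (head at position 1)
Step 4: δ(q1, 1) = (q1, 1, L)  ⊢  [q1]01□ (head at position 0)
Step 5: δ(q1, 0) = (q1, 0, L)  ⊢  [q1]□01□ (head at position -1)
Step 6: δ(q1, □) = (qA, □, R)  ⊢  □[qA]01□ (head at position 0)
The machine is in qA, so it halts and accepts.
Tape content when halted (ignoring surrounding blanks): 01

Final answer: Output: 01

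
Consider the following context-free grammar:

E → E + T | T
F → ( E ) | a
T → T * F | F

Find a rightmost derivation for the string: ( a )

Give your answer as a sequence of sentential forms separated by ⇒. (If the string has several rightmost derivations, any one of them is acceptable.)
Start with E.
Step 1: the rightmost non-terminal is E; apply E → T:  T
Step 2: the rightmost non-terminal is T; apply T → F:  F
Step 3: the rightmost non-terminal is F; apply F → ( E ):  ( E )
Step 4: the rightmost non-terminal is E; apply E → T:  ( T )
Step 5: the rightmost non-terminal is T; apply T → F:  ( F )
Step 6: the rightmost non-terminal is F; apply F → a:  ( a )

Final answer: E ⇒ T ⇒ F ⇒ ( E ) ⇒ ( T ) ⇒ ( F ) ⇒ ( a )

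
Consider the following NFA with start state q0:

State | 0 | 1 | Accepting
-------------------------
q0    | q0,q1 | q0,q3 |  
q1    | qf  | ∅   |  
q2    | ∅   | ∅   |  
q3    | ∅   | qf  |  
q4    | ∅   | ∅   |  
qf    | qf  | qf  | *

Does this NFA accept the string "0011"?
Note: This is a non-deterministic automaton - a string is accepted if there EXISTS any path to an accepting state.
Track the set of states the NFA could be in: start {q0}
Read '0': {q0} → {q0, q1}
Read '0': {q0, q1} → {q0, q1, qf}
Read '1': {q0, q1, qf} → {q0, q3, qf}
Read '1': {q0, q3, qf} → {q0, q3, qf}
Final set {q0, q3, qf} contains accepting state(s) {qf} → accepted.

Final answer: Yes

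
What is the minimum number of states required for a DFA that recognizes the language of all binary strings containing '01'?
Language: binary strings containing '01'
Lower bound (Myhill–Nerode): the prefixes ε, 0, 01 are pairwise distinguishable:
  ε vs 01: suffix ε distinguishes them (ε is rejected, 01 is accepted)
  0 vs 01: suffix ε distinguishes them (0 is rejected, 01 is accepted)
  ε vs 0: suffix 1 distinguishes them (ε·1 = 1 is rejected, 0·1 = 01 is accepted)
So any DFA needs at least 3 states.
Upper bound: a DFA with 3 states exists (one state per class above: 'no progress', 'last symbol 0', and 'seen 01' (accepting sink)).
Minimum states: 3

Final answer: 3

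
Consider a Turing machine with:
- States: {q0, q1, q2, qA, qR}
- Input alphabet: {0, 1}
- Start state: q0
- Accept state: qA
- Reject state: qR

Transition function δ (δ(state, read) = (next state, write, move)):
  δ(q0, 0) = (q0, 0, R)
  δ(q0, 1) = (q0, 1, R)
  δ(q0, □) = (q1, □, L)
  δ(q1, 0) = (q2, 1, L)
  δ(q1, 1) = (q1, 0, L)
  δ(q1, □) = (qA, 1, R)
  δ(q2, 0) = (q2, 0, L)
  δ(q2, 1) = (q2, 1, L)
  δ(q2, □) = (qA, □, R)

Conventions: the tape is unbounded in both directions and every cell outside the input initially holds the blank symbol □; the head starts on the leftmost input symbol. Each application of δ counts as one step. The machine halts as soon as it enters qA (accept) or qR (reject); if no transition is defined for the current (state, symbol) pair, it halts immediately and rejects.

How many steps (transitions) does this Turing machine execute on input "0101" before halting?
Step 0: [q0]0101 (head at position 0)
Step 1: δ(q0, 0) = (q0, 0, R)  ⊢  0[q0]101 (head at position 1)
Step 2: δ(q0, 1) = (q0, 1, R)  ⊢  01[q0]01 (head at position 2)
Step 3: δ(q0, 0) = (q0, 0, R)  ⊢  010[q0]1 (head at position 3)
Step 4: δ(q0, 1) = (q0, 1, R)  ⊢  0101[q0]□ (head at position 4)
Step 5: δ(q0, □) = (q1, □, L)  ⊢  010[q1]1□ (head at position 3)
Step 6: δ(q1, 1) = (q1, 0, L)  ⊢  01[q1]00□ (head at position 2)
Step 7: δ(q1, 0) = (q2, 1, L)  ⊢  0[q2]110□ (head at position 1)
Step 8: δ(q2, 1) = (q2, 1, L)  ⊢  [q2]0110□ (head at position 0)
Step 9: δ(q2, 0) = (q2, 0, L)  ⊢  [q2]□0110□ (head at position -1)
Step 10: δ(q2, □) = (qA, □, R)  ⊢  □[qA]0110□ (head at position 0)
The machine is in qA, so it halts and accepts.
Number of transitions executed: 10.

Final answer: 10 steps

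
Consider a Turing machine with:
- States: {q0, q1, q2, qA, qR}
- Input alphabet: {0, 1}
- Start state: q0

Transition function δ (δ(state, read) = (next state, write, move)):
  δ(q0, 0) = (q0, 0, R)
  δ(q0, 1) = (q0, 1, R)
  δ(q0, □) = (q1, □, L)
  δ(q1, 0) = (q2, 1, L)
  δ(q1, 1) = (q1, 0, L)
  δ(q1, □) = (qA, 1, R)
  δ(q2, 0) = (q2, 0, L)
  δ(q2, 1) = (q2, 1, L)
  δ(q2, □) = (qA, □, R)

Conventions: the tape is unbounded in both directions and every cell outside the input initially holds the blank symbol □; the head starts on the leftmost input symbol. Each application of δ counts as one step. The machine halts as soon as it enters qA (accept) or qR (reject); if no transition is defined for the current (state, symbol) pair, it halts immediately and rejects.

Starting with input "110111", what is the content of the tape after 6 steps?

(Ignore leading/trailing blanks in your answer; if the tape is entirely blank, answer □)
Step 0: [q0]110111 (head at position 0)
Step 1: δ(q0, 1) = (q0, 1, R)  ⊢  1[q0]10111 (head at position 1)
Step 2: δ(q0, 1) = (q0, 1, R)  ⊢  11[q0]0111 (head at position 2)
Step 3: δ(q0, 0) = (q0, 0, R)  ⊢  110[q0]111 (head at position 3)
Step 4: δ(q0, 1) = (q0, 1, R)  ⊢  1101[q0]11 (head at position 4)
Step 5: δ(q0, 1) = (q0, 1, R)  ⊢  11011[q0]1 (head at position 5)
Step 6: δ(q0, 1) = (q0, 1, R)  ⊢  110111[q0]□ (head at position 6)
Tape after 6 steps (ignoring surrounding blanks): 110111

Final answer: Tape: 110111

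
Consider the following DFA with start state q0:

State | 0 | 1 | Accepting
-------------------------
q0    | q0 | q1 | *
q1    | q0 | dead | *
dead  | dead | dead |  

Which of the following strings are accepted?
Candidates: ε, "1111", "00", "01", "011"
ε: q0; q0 is accepting → accepted
"1111": q0 → q1 → dead → dead → dead; dead is not accepting → rejected
"00": q0 → q0 → q0; q0 is accepting → accepted
"01": q0 → q0 → q1; q1 is accepting → accepted
"011": q0 → q0 → q1 → dead; dead is not accepting → rejected

Final answer: ε, "00", "01"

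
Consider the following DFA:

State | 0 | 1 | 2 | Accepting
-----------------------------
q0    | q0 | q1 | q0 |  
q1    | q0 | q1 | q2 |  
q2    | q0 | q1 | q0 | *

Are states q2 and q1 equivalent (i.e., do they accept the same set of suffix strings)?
Try the suffix ε (the empty string).
From q2: q2 — accepting.
From q1: q1 — not accepting.
The two states disagree on this suffix, so they are not equivalent.

Final answer: No. Distinguishing string: ε (the empty string) - accepted from q2 but not from q1.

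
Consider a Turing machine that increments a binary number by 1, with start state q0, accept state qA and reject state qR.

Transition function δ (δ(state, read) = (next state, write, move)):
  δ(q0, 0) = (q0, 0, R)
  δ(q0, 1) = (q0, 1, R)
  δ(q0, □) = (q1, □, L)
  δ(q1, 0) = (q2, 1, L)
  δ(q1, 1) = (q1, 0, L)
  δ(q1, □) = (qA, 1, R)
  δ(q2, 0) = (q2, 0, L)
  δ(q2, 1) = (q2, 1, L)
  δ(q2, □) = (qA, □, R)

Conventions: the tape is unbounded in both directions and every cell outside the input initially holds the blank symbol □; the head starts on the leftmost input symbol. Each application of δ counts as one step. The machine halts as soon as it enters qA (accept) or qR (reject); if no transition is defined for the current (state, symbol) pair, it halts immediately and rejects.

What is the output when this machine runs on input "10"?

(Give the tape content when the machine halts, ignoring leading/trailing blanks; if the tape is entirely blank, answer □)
Step 0: [q0]10 (head at position 0)
Step 1: δ(q0, 1) = (q0, 1, R)  ⊢  1[q0]0 (head at position 1)
Step 2: δ(q0, 0) = (q0, 0, R)  ⊢  10[q0]□ (head at position 2)
Step 3: δ(q0, □) = (q1, □, L)  ⊢  1[q1]0□ (head at position 1)
Step 4: δ(q1, 0) = (q2, 1, L)  ⊢  [q2]11□ (head at position 0)
Step 5: δ(q2, 1) = (q2, 1, L)  ⊢  [q2]□11□ (head at position -1)
Step 6: δ(q2, □) = (qA, □, R)  ⊢  □[qA]11□ (head at position 0)
The machine is in qA, so it halts and accepts.
Tape content when halted (ignoring surrounding blanks): 11

Final answer: Output: 11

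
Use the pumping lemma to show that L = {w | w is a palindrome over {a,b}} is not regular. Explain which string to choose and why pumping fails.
Language: L = {w | w is a palindrome over {a,b}} (strings that read the same forwards and backwards)
Step 1: Assume for contradiction that L is regular, with pumping length p.
Step 2: Choose s = a^p b a^p. Then s ∈ L (it reads the same forwards and backwards) and |s| ≥ p.
Step 3: Consider any decomposition s = xyz with |xy| ≤ p and |y| > 0. Since |xy| ≤ p and the first p symbols of s are all a's, y = a^k for some k with 1 ≤ k ≤ p.
Step 4: Pumping up (i = 2): xy²z = a^(p+k) b a^p. Its reverse is a^p b a^(p+k) ≠ a^(p+k) b a^p (the single b is no longer in the middle), so xy²z is not a palindrome and xy²z ∉ L.
This contradicts the pumping lemma, so L is not regular.

Final answer: Choose s = a^p b a^p. Since |xy| ≤ p, y = a^k with k ≥ 1. Then xy²z = a^(p+k) b a^p is not a palindrome, so ∉ L.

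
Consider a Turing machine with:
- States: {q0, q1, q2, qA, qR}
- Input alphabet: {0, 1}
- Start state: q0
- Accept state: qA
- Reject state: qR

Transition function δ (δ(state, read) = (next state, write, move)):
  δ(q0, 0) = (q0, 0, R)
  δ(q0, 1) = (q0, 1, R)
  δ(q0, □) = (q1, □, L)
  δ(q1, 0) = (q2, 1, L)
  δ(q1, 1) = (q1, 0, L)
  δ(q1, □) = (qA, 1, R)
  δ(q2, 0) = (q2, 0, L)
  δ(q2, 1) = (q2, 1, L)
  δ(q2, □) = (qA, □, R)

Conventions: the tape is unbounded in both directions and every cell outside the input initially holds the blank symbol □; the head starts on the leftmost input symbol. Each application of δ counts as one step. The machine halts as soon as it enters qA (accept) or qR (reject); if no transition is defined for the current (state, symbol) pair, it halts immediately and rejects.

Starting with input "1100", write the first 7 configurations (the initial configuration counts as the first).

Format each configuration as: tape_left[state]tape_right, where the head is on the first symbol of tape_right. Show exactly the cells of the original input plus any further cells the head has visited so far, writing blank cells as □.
Step 0: [q0]1100 (head at position 0)
Step 1: δ(q0, 1) = (q0, 1, R)  ⊢  1[q0]100 (head at position 1)
Step 2: δ(q0, 1) = (q0, 1, R)  ⊢  11[q0]00 (head at position 2)
Step 3: δ(q0, 0) = (q0, 0, R)  ⊢  110[q0]0 (head at position 3)
Step 4: δ(q0, 0) = (q0, 0, R)  ⊢  1100[q0]□ (head at position 4)
Step 5: δ(q0, □) = (q1, □, L)  ⊢  110[q1]0□ (head at position 3)
Step 6: δ(q1, 0) = (q2, 1, L)  ⊢  11[q2]01□ (head at position 2)

Final answer: [q0]1100 ⊢ 1[q0]100 ⊢ 11[q0]00 ⊢ 110[q0]0 ⊢ 1100[q0]□ ⊢ 110[q1]0□ ⊢ 11[q2]01□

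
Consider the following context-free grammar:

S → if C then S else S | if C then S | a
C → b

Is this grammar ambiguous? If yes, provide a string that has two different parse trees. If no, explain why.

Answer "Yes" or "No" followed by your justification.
The 'dangling else' can attach to either if. Two leftmost derivations of  if b then if b then a else a:
  (1) S ⇒ if C then S else S ⇒ if b then S else S ⇒ if b then if C then S else S ⇒ if b then if b then S else S ⇒ if b then if b then a else S ⇒ if b then if b then a else a   (else belongs to the outer if)
  (2) S ⇒ if C then S ⇒ if b then S ⇒ if b then if C then S else S ⇒ if b then if b then S else S ⇒ if b then if b then a else S ⇒ if b then if b then a else a   (else belongs to the inner if)
Two distinct parse trees for the same string, so the grammar is ambiguous.

Final answer: Yes - the string 'if b then if b then a else a' has two distinct leftmost derivations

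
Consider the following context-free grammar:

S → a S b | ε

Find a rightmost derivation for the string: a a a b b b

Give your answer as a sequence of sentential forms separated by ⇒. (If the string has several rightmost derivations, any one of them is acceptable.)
Start with S.
Step 1: the rightmost non-terminal is S; apply S → a S b:  a S b
Step 2: the rightmost non-terminal is S; apply S → a S b:  a a S b b
Step 3: the rightmost non-terminal is S; apply S → a S b:  a a a S b b b
Step 4: the rightmost non-terminal is S; apply S → ε:  a a a b b b

Final answer: S ⇒ a S b ⇒ a a S b b ⇒ a a a S b b b ⇒ a a a b b b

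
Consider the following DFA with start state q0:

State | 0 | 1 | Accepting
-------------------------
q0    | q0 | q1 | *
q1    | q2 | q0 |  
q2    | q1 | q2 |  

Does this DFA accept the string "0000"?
Start in q0.
Read '0': q0 → q0
Read '0': q0 → q0
Read '0': q0 → q0
Read '0': q0 → q0
Final state q0 is accepting, so the string is accepted.

Final answer: Yes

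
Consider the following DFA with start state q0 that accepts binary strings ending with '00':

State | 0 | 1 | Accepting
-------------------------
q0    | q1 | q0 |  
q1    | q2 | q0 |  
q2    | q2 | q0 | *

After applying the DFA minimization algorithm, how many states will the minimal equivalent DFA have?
All 3 states are reachable from q0, so none can be removed as unreachable.
Table-filling: first mark every (accepting, non-accepting) pair as distinguishable (accepting: {q2}; non-accepting: {q0, q1}).
Round 1: (q0, q1) on '0' go to q1 and q2, already distinguishable → mark.
Every pair of states is distinguishable, so the DFA is already minimal.
Equivalence classes: {q0}, {q1}, {q2} → 3 states.

Final answer: 3 states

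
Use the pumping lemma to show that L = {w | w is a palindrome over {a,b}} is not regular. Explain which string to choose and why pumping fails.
Language: L = {w | w is a palindrome over {a,b}} (strings that read the same forwards and backwards)
Step 1: Assume for contradiction that L is regular, with pumping length p.
Step 2: Choose s = a^p b a^p. Then s ∈ L (it reads the same forwards and backwards) and |s| ≥ p.
Step 3: Consider any decomposition s = xyz with |xy| ≤ p and |y| > 0. Since |xy| ≤ p and the first p symbols of s are all a's, y = a^k for some k with 1 ≤ k ≤ p.
Step 4: Pumping up (i = 2): xy²z = a^(p+k) b a^p. Its reverse is a^p b a^(p+k) ≠ a^(p+k) b a^p (the single b is no longer in the middle), so xy²z is not a palindrome and xy²z ∉ L.
This contradicts the pumping lemma, so L is not regular.

Final answer: Choose s = a^p b a^p. Since |xy| ≤ p, y = a^k with k ≥ 1. Then xy²z = a^(p+k) b a^p is not a palindrome, so ∉ L.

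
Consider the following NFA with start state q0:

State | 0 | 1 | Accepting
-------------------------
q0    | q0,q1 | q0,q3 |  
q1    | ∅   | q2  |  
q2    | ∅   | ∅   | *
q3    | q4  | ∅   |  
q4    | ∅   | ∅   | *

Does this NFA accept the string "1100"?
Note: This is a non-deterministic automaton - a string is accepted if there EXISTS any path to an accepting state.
Track the set of states the NFA could be in: start {q0}
Read '1': {q0} → {q0, q3}
Read '1': {q0, q3} → {q0, q3}
Read '0': {q0, q3} → {q0, q1, q4}
Read '0': {q0, q1, q4} → {q0, q1}
Final set {q0, q1} contains no accepting state → rejected.

Final answer: No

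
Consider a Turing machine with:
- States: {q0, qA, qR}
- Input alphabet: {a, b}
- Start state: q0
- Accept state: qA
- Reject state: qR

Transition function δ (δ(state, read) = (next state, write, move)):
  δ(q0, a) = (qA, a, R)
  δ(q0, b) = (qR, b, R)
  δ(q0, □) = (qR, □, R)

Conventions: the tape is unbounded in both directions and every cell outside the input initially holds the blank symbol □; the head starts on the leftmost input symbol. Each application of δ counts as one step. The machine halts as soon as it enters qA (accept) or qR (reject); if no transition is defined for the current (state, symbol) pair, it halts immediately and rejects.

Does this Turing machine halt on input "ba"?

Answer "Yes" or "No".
Step 0: [q0]ba (head at position 0)
Step 1: δ(q0, b) = (qR, b, R)  ⊢  b[qR]a (head at position 1)
The machine is in qR, so it halts and rejects.
It halts after 1 steps.

Final answer: Yes - halts after 1 steps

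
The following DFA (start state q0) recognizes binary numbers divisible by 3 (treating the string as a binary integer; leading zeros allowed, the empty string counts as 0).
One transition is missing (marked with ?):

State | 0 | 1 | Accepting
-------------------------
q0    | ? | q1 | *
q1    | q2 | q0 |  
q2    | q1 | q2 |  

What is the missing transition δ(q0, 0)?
q0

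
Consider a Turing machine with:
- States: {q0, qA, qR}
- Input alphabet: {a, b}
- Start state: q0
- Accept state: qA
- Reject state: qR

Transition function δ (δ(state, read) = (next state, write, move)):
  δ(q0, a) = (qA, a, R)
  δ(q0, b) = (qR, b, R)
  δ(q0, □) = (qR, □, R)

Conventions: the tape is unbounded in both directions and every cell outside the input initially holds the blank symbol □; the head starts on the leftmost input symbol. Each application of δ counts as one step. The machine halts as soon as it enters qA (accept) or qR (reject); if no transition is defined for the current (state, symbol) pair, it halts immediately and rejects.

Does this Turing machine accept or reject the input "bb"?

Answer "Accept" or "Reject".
Step 0: [q0]bb (head at position 0)
Step 1: δ(q0, b) = (qR, b, R)  ⊢  b[qR]b (head at position 1)
The machine is in qR, so it halts and rejects.

Final answer: Reject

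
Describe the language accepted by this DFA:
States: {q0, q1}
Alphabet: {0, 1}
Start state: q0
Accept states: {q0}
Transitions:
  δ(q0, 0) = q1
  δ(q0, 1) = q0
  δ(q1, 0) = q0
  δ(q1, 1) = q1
Analyzing the DFA structure:
Start state: q0
Accept states: {q0}
Interpreting what each state remembers (checking against the transitions):
  q0: an even number of 0s has been read so far
  q1: an odd number of 0s has been read so far
  δ(q0, 0): in q0 (an even number of 0s has been read so far), after reading 0 we have: an odd number of 0s has been read so far → q1
  δ(q0, 1): in q0 (an even number of 0s has been read so far), after reading 1 we have: an even number of 0s has been read so far → q0
  δ(q1, 0): in q1 (an odd number of 0s has been read so far), after reading 0 we have: an even number of 0s has been read so far → q0
  δ(q1, 1): in q1 (an odd number of 0s has been read so far), after reading 1 we have: an odd number of 0s has been read so far → q1
A string is accepted iff it ends in {q0}, i.e. an even number of 0s has been read so far.
Language: All binary strings with an even number of 0s

Final answer: All binary strings with an even number of 0s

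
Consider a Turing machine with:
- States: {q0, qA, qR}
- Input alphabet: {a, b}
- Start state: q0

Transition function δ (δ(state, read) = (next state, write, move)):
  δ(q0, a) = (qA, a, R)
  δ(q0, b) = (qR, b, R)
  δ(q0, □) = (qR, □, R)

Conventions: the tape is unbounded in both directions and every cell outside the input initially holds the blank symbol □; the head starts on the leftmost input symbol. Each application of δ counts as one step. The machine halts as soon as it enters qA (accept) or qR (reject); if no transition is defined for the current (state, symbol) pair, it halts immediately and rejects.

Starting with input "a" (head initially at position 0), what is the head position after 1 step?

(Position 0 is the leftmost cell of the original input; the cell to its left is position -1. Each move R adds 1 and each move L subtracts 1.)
Step 0: [q0]a (head at position 0)
Step 1: δ(q0, a) = (qA, a, R)  ⊢  a[qA]□ (head at position 1)
Head position after 1 step: 1

Final answer: Position 1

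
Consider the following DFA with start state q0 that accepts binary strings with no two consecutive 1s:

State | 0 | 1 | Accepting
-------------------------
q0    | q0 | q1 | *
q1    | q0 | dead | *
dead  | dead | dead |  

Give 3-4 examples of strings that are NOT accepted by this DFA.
Any strings that end in a non-accepting state work; for example:
"0011": q0 → q0 → q0 → q1 → dead; dead is not accepting → rejected
"1011": q0 → q1 → q0 → q1 → dead; dead is not accepting → rejected
"1100": q0 → q1 → dead → dead → dead; dead is not accepting → rejected
"1110": q0 → q1 → dead → dead → dead; dead is not accepting → rejected

Final answer: "0011", "1011", "1100", "1110"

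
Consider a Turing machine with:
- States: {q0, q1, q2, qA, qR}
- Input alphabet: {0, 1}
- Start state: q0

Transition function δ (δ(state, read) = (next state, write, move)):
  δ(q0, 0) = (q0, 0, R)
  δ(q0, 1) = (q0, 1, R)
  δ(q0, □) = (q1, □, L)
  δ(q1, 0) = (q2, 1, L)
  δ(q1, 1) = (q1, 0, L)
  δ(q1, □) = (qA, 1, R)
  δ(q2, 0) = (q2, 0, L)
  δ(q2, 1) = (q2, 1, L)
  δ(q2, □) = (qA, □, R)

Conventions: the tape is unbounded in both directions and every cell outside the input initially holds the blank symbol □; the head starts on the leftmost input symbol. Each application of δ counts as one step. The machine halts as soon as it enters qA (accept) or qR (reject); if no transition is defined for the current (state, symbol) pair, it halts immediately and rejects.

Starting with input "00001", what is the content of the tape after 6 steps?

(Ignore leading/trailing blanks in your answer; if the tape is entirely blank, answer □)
Step 0: [q0]00001 (head at position 0)
Step 1: δ(q0, 0) = (q0, 0, R)  ⊢  0[q0]0001 (head at position 1)
Step 2: δ(q0, 0) = (q0, 0, R)  ⊢  00[q0]001 (head at position 2)
Step 3: δ(q0, 0) = (q0, 0, R)  ⊢  000[q0]01 (head at position 3)
Step 4: δ(q0, 0) = (q0, 0, R)  ⊢  0000[q0]1 (head at position 4)
Step 5: δ(q0, 1) = (q0, 1, R)  ⊢  00001[q0]□ (head at position 5)
Step 6: δ(q0, □) = (q1, □, L)  ⊢  0000[q1]1□ (head at position 4)
Tape after 6 steps (ignoring surrounding blanks): 00001

Final answer: Tape: 00001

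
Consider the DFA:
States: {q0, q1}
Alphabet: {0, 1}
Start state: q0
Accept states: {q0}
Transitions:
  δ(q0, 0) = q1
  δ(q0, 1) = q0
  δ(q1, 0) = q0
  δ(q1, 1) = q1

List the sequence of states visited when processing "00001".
Starting at q0
Read '0': q0 -> q1
Read '0': q1 -> q0
Read '0': q0 -> q1
Read '0': q1 -> q0
Read '1': q0 -> q0

Final answer: q0 -> q1 -> q0 -> q1 -> q0 -> q0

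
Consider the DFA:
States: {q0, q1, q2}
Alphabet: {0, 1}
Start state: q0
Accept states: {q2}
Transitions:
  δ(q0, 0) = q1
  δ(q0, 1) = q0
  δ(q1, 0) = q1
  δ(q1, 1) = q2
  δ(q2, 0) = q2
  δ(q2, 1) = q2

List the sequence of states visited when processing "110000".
Starting at q0
Read '1': q0 -> q0
Read '1': q0 -> q0
Read '0': q0 -> q1
Read '0': q1 -> q1
Read '0': q1 -> q1
Read '0': q1 -> q1

Final answer: q0 -> q0 -> q0 -> q1 -> q1 -> q1 -> q1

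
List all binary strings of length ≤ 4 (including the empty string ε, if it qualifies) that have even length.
Checking every binary string of length 0 to 4:
  Length 0: accepted: ε | rejected: (none)
  Length 1: accepted: (none) | rejected: 0, 1
  Length 2: accepted: 00, 01, 10, 11 | rejected: (none)
  Length 3: accepted: (none) | rejected: 000, 001, 010, 011, 100, 101, 110, 111
  Length 4: accepted: 0000, 0001, 0010, 0011, 0100, 0101, 0110, 0111, 1000, 1001, 1010, 1011, 1100, 1101, 1110, 1111 | rejected: (none)
Total: 21 string(s).

Final answer: ε, 00, 01, 10, 11, 0000, 0001, 0010, 0011, 0100, 0101, 0110, 0111, 1000, 1001, 1010, 1011, 1100, 1101, 1110, 1111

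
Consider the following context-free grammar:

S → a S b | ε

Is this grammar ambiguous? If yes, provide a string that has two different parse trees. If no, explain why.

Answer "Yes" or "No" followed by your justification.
At every step exactly one production applies: if the remaining string to generate is non-empty it starts with a and ends with b, forcing S → a S b; if it is empty, S → ε is forced. Hence each string a^n b^n has exactly one derivation (S → a S b applied n times, then S → ε) and one parse tree.

Final answer: No - the grammar is unambiguous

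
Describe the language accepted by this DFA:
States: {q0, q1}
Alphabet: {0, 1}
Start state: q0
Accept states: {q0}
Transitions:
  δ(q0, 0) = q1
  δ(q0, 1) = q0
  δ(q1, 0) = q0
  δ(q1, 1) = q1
Analyzing the DFA structure:
Start state: q0
Accept states: {q0}
Interpreting what each state remembers (checking against the transitions):
  q0: an even number of 0s has been read so far
  q1: an odd number of 0s has been read so far
  δ(q0, 0): in q0 (an even number of 0s has been read so far), after reading 0 we have: an odd number of 0s has been read so far → q1
  δ(q0, 1): in q0 (an even number of 0s has been read so far), after reading 1 we have: an even number of 0s has been read so far → q0
  δ(q1, 0): in q1 (an odd number of 0s has been read so far), after reading 0 we have: an even number of 0s has been read so far → q0
  δ(q1, 1): in q1 (an odd number of 0s has been read so far), after reading 1 we have: an odd number of 0s has been read so far → q1
A string is accepted iff it ends in {q0}, i.e. an even number of 0s has been read so far.
Language: All binary strings with an even number of 0s

Final answer: All binary strings with an even number of 0s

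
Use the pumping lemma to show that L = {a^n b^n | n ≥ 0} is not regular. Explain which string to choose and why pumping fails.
Language: L = {a^n b^n | n ≥ 0} (equal numbers of a's followed by b's)
Step 1: Assume for contradiction that L is regular, with pumping length p.
Step 2: Choose s = a^p b^p. Then s ∈ L (it has p a's followed by p b's) and |s| ≥ p.
Step 3: Consider any decomposition s = xyz with |xy| ≤ p and |y| > 0. Since |xy| ≤ p and the first p symbols of s are all a's, y = a^k for some k with 1 ≤ k ≤ p.
Step 4: Pumping up (i = 2): xy²z = a^(p+k) b^p, which has more a's than b's, so xy²z ∉ L.
This contradicts the pumping lemma, so L is not regular.

Final answer: Choose s = a^p b^p. Since |xy| ≤ p, y = a^k with k ≥ 1. Then xy²z = a^(p+k) b^p ∉ L.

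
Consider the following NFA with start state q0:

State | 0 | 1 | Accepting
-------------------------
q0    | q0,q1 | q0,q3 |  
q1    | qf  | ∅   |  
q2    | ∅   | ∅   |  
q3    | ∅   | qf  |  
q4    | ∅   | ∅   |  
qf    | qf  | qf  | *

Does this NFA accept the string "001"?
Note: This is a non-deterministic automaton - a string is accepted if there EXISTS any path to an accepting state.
Track the set of states the NFA could be in: start {q0}
Read '0': {q0} → {q0, q1}
Read '0': {q0, q1} → {q0, q1, qf}
Read '1': {q0, q1, qf} → {q0, q3, qf}
Final set {q0, q3, qf} contains accepting state(s) {qf} → accepted.

Final answer: Yes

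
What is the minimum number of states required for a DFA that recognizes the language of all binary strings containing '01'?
Language: binary strings containing '01'
Lower bound (Myhill–Nerode): the prefixes ε, 0, 01 are pairwise distinguishable:
  ε vs 01: suffix ε distinguishes them (ε is rejected, 01 is accepted)
  0 vs 01: suffix ε distinguishes them (0 is rejected, 01 is accepted)
  ε vs 0: suffix 1 distinguishes them (ε·1 = 1 is rejected, 0·1 = 01 is accepted)
So any DFA needs at least 3 states.
Upper bound: a DFA with 3 states exists (one state per class above: 'no progress', 'last symbol 0', and 'seen 01' (accepting sink)).
Minimum states: 3

Final answer: 3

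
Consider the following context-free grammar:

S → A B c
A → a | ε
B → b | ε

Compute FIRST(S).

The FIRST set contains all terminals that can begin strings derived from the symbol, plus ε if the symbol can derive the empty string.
FIRST(A) = {a, ε} (A → a | ε) and FIRST(B) = {b, ε} (B → b | ε).
For S → A B c: add FIRST(A) minus ε = {a}; A is nullable, so also add FIRST(B) minus ε = {b}; B is nullable too, so also add FIRST(c) = {c}. The terminal c is never erased, so S is not nullable and ε is not included.
FIRST(S) = {a, b, c}.

Final answer: {a, b, c}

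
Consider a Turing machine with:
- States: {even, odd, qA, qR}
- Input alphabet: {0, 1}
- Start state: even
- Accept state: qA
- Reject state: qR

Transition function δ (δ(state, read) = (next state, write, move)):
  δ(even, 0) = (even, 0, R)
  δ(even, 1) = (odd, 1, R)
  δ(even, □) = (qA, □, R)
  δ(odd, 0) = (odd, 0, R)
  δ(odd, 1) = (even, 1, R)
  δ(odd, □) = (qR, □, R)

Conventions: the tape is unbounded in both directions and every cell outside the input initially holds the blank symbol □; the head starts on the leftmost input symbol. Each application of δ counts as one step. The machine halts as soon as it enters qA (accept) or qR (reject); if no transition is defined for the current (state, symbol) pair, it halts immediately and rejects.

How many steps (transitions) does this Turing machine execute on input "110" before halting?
Step 0: [even]110 (head at position 0)
Step 1: δ(even, 1) = (odd, 1, R)  ⊢  1[odd]10 (head at position 1)
Step 2: δ(odd, 1) = (even, 1, R)  ⊢  11[even]0 (head at position 2)
Step 3: δ(even, 0) = (even, 0, R)  ⊢  110[even]□ (head at position 3)
Step 4: δ(even, □) = (qA, □, R)  ⊢  110□[qA]□ (head at position 4)
The machine is in qA, so it halts and accepts.
Number of transitions executed: 4.

Final answer: 4 steps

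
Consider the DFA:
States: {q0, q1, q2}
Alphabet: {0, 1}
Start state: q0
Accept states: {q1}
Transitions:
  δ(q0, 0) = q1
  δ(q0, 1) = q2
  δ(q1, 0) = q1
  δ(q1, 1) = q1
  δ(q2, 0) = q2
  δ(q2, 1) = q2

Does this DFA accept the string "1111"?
Processing string "1111":
  q0 --1--> q2
  q2 --1--> q2
  q2 --1--> q2
  q2 --1--> q2
Final state: q2
Accept states: {q1}
q2 is not an accept state, so the string is rejected.

Final answer: No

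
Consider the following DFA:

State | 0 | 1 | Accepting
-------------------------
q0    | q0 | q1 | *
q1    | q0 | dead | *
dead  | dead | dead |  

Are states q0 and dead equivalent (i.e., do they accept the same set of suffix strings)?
Try the suffix ε (the empty string).
From q0: q0 — accepting.
From dead: dead — not accepting.
The two states disagree on this suffix, so they are not equivalent.

Final answer: No. Distinguishing string: ε (the empty string) - accepted from q0 but not from dead.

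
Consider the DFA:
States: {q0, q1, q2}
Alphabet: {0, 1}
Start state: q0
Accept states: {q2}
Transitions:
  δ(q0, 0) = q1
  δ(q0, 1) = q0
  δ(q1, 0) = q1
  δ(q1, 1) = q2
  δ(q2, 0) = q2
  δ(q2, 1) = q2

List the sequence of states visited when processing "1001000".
Starting at q0
Read '1': q0 -> q0
Read '0': q0 -> q1
Read '0': q1 -> q1
Read '1': q1 -> q2
Read '0': q2 -> q2
Read '0': q2 -> q2
Read '0': q2 -> q2

Final answer: q0 -> q0 -> q1 -> q1 -> q2 -> q2 -> q2 -> q2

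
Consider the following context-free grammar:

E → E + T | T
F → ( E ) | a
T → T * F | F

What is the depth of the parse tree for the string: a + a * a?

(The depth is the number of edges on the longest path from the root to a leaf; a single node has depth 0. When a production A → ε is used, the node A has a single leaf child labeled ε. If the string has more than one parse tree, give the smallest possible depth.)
The grammar is unambiguous; the parse tree of a + a * a is:
E → E + T at the root (depth 0).
  Left E (depth 1) → T (2) → F (3) → a (4).
  Right T (depth 1) → T * F; that T (2) → F (3) → a (4); F (2) → a (3).
The longest root-to-leaf paths have 4 edges.
Depth = 4.

Final answer: 4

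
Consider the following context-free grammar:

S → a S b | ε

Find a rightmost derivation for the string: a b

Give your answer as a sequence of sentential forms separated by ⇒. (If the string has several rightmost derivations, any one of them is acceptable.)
Start with S.
Step 1: the rightmost non-terminal is S; apply S → a S b:  a S b
Step 2: the rightmost non-terminal is S; apply S → ε:  a b

Final answer: S ⇒ a S b ⇒ a b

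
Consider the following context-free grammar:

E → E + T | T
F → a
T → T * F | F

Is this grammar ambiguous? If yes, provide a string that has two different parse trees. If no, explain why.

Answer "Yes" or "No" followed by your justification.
This is the standard stratified expression grammar: '+' is introduced only by the left-recursive rule E → E + T and '*' only by the left-recursive rule T → T * F, with F → a. For any string, the last '+' must be the one produced at the root E (everything after it is a T containing no '+'), and likewise within each T the last '*' is produced at its root. This fixes the parse tree uniquely (left-associative, '*' binding tighter than '+'), so every string has exactly one parse tree.

Final answer: No - the grammar is unambiguous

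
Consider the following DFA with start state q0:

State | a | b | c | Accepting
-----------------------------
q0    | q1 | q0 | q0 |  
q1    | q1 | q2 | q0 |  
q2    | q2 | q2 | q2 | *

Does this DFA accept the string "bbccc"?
Start in q0.
Read 'b': q0 → q0
Read 'b': q0 → q0
Read 'c': q0 → q0
Read 'c': q0 → q0
Read 'c': q0 → q0
Final state q0 is not accepting, so the string is rejected.

Final answer: No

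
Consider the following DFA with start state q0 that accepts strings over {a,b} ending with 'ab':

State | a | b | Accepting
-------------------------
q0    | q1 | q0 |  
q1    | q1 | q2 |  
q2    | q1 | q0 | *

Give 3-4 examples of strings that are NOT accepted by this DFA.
Any strings that end in a non-accepting state work; for example:
"b": q0 → q0; q0 is not accepting → rejected
"aba": q0 → q1 → q2 → q1; q1 is not accepting → rejected
"baa": q0 → q0 → q1 → q1; q1 is not accepting → rejected
"abbb": q0 → q1 → q2 → q0 → q0; q0 is not accepting → rejected

Final answer: "b", "aba", "baa", "abbb"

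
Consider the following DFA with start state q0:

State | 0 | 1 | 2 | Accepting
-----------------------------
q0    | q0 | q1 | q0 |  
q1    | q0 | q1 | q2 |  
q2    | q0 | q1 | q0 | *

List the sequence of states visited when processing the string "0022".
q0 → q0 → q0 → q0 → q0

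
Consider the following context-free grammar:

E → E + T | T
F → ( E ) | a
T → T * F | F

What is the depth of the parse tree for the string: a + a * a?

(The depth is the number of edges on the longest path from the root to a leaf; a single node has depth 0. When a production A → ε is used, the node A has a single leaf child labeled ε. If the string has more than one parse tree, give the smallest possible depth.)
The grammar is unambiguous; the parse tree of a + a * a is:
E → E + T at the root (depth 0).
  Left E (depth 1) → T (2) → F (3) → a (4).
  Right T (depth 1) → T * F; that T (2) → F (3) → a (4); F (2) → a (3).
The longest root-to-leaf paths have 4 edges.
Depth = 4.

Final answer: 4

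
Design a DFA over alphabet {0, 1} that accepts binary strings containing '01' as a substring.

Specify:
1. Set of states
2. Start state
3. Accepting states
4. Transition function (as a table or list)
One valid DFA (any DFA recognizing the same language is acceptable):
States: {q0, q1, q2}
Start: q0
Accepting: {q2}
Transitions (accepting states marked with *):
State | 0 | 1 | Accepting
-------------------------
q0    | q1 | q0 |  
q1    | q1 | q2 |  
q2    | q2 | q2 | *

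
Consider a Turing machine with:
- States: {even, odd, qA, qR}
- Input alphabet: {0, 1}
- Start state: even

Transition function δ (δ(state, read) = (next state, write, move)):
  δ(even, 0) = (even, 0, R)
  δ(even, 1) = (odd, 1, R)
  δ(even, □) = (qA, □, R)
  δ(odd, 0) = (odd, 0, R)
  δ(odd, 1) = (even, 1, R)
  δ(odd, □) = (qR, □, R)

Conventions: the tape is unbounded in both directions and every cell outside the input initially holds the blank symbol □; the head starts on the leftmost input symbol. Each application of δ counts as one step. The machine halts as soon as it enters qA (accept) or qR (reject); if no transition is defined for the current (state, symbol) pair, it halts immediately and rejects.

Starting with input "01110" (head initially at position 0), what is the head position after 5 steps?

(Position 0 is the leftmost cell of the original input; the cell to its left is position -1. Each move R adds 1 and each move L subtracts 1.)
Step 0: [even]01110 (head at position 0)
Step 1: δ(even, 0) = (even, 0, R)  ⊢  0[even]1110 (head at position 1)
Step 2: δ(even, 1) = (odd, 1, R)  ⊢  01[odd]110 (head at position 2)
Step 3: δ(odd, 1) = (even, 1, R)  ⊢  011[even]10 (head at position 3)
Step 4: δ(even, 1) = (odd, 1, R)  ⊢  0111[odd]0 (head at position 4)
Step 5: δ(odd, 0) = (odd, 0, R)  ⊢  01110[odd]□ (head at position 5)
Head position after 5 steps: 5

Final answer: Position 5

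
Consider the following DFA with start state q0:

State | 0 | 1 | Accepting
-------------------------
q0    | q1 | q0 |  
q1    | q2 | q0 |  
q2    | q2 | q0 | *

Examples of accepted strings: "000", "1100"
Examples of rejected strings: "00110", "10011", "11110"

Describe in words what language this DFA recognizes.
binary strings ending with '00'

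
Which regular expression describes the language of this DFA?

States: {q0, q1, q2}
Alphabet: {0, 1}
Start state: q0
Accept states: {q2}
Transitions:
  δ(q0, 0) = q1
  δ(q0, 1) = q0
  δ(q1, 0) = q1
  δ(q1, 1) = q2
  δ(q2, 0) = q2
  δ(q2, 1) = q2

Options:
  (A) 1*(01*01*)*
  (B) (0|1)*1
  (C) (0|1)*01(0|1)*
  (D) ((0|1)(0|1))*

Testing sample strings against the DFA:
  '001' -> accepted
  '0001' -> accepted
  '0111' -> accepted
  '1000' -> rejected
Checking each option for a counterexample:
  (A) 1*(01*01*)*: ε is rejected by the DFA but matches the regex → eliminated
  (B) (0|1)*1: '1' is rejected by the DFA but matches the regex → eliminated
  (C) (0|1)*01(0|1)*: agrees with the DFA on all strings of length ≤ 4
  (D) ((0|1)(0|1))*: ε is rejected by the DFA but matches the regex → eliminated
Only (C) (0|1)*01(0|1)* is consistent with the DFA.

Final answer: (C) (0|1)*01(0|1)*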